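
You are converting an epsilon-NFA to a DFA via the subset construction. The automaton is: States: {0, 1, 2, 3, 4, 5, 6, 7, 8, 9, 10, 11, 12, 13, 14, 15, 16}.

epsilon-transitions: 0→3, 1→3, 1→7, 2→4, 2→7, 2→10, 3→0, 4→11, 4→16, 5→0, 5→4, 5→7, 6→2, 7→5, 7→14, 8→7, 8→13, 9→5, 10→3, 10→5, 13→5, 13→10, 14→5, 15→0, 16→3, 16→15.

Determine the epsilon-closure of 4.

{0, 3, 4, 11, 15, 16}

Start with {4}.
From 4 via epsilon: add 11, 16.
From 16 via epsilon: add 3, 15.
From 3 via epsilon: add 0.
No new states can be added; the closed set is {0, 3, 4, 11, 15, 16}.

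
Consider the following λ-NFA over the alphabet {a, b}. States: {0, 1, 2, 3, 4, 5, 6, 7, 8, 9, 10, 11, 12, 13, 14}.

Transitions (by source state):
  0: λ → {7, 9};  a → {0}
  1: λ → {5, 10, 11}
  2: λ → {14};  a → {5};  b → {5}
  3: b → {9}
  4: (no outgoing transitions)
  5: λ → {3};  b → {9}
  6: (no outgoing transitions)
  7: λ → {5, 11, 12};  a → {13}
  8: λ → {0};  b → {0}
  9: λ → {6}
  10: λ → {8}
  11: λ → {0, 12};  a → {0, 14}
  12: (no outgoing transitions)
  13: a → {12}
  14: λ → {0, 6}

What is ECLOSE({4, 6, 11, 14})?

Start with {4, 6, 11, 14}.
From 11 via λ: add 0, 12.
From 0 via λ: add 7, 9.
From 7 via λ: add 5.
From 5 via λ: add 3.
No new states can be added; the closed set is {0, 3, 4, 5, 6, 7, 9, 11, 12, 14}.

{0, 3, 4, 5, 6, 7, 9, 11, 12, 14}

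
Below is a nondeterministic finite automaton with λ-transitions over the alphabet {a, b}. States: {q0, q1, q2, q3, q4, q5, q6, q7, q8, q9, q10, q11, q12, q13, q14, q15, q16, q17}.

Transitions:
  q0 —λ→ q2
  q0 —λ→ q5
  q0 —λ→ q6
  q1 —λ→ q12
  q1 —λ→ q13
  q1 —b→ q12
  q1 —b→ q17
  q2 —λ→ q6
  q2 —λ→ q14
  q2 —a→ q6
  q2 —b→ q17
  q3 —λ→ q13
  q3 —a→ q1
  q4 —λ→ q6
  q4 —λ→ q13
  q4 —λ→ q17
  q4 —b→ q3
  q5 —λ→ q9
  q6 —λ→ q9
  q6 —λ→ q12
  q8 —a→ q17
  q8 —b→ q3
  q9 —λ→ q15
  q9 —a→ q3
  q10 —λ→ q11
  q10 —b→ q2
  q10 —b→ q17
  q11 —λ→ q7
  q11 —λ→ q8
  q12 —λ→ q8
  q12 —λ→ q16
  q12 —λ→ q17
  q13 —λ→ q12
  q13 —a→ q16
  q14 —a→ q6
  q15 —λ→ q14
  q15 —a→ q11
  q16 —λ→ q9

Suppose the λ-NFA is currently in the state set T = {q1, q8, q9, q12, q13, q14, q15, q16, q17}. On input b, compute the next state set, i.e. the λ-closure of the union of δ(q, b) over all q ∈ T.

q1 on b → {q12, q17}.
q8 on b → {q3}.
No b-transition from q9, q12, q13, q14, q15, q16, q17.
Union after reading b: {q3, q12, q17}.
Now take the λ-closure:
From q3 via λ: add q13.
From q12 via λ: add q8, q16.
From q16 via λ: add q9.
From q9 via λ: add q15.
From q15 via λ: add q14.
No new states can be added; the closed set is {q3, q8, q9, q12, q13, q14, q15, q16, q17}.

{q3, q8, q9, q12, q13, q14, q15, q16, q17}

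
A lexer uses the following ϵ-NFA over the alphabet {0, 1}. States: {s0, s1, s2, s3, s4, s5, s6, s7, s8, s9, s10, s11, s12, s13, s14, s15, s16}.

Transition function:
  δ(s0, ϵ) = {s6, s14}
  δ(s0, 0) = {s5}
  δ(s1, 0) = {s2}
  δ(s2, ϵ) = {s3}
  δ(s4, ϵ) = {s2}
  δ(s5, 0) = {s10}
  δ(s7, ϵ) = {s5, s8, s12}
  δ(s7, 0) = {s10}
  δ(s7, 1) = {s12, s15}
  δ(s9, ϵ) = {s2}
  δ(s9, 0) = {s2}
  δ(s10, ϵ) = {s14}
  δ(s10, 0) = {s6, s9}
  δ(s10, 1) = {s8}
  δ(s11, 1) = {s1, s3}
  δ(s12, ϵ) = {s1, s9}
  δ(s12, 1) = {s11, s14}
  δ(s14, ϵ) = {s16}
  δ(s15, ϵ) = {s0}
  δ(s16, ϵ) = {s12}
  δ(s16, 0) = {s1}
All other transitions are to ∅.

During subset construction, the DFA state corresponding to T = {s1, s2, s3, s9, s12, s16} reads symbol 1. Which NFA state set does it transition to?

{s1, s2, s3, s9, s11, s12, s14, s16}

s12 on 1 → {s11, s14}.
No 1-transition from s1, s2, s3, s9, s16.
Union after reading 1: {s11, s14}.
Now take the ϵ-closure:
From s14 via ϵ: add s16.
From s16 via ϵ: add s12.
From s12 via ϵ: add s1, s9.
From s9 via ϵ: add s2.
From s2 via ϵ: add s3.
No new states can be added; the closed set is {s1, s2, s3, s9, s11, s12, s14, s16}.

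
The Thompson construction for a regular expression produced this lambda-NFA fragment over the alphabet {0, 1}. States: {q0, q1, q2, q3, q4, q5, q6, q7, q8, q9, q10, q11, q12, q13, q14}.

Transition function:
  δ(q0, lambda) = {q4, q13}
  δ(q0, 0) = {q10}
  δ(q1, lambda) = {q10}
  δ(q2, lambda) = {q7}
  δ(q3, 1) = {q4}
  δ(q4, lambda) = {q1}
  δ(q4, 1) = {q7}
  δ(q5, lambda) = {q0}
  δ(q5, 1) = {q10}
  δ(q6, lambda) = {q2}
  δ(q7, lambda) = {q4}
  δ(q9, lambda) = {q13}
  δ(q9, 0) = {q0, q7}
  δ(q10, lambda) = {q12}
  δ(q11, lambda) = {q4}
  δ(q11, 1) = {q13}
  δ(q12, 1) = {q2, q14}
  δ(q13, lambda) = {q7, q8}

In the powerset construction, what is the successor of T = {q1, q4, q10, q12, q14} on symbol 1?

{q1, q2, q4, q7, q10, q12, q14}

q4 on 1 → {q7}.
q12 on 1 → {q2, q14}.
No 1-transition from q1, q10, q14.
Union after reading 1: {q2, q7, q14}.
Now take the lambda-closure:
From q7 via lambda: add q4.
From q4 via lambda: add q1.
From q1 via lambda: add q10.
From q10 via lambda: add q12.
No new states can be added; the closed set is {q1, q2, q4, q7, q10, q12, q14}.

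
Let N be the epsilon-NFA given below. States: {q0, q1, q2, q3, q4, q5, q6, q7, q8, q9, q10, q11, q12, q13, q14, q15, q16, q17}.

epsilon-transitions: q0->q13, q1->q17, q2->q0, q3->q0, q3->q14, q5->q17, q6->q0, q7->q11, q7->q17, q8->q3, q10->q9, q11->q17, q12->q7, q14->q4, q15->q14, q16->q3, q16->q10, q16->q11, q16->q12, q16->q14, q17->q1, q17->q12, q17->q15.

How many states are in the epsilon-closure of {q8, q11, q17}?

Start with {q8, q11, q17}.
From q8 via epsilon: add q3.
From q17 via epsilon: add q1, q12, q15.
From q3 via epsilon: add q0, q14.
From q12 via epsilon: add q7.
From q0 via epsilon: add q13.
From q14 via epsilon: add q4.
epsilon-closure = {q0, q1, q3, q4, q7, q8, q11, q12, q13, q14, q15, q17}, which has 12 states.

12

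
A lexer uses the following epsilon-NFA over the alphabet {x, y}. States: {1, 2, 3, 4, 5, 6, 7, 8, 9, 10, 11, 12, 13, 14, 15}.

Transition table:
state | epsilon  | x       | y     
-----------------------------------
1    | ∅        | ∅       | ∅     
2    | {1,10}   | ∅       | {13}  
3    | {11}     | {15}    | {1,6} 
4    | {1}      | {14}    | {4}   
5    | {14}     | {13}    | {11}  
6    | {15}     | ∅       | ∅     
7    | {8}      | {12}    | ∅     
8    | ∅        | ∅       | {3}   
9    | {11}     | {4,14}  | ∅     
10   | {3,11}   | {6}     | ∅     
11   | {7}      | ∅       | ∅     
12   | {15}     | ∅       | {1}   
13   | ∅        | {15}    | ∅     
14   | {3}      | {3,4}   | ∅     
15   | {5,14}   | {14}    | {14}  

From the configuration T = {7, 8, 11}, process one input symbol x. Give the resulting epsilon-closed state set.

7 on x → {12}.
No x-transition from 8, 11.
Union after reading x: {12}.
Now take the epsilon-closure:
From 12 via epsilon: add 15.
From 15 via epsilon: add 5, 14.
From 14 via epsilon: add 3.
From 3 via epsilon: add 11.
From 11 via epsilon: add 7.
From 7 via epsilon: add 8.
No new states can be added; the closed set is {3, 5, 7, 8, 11, 12, 14, 15}.

{3, 5, 7, 8, 11, 12, 14, 15}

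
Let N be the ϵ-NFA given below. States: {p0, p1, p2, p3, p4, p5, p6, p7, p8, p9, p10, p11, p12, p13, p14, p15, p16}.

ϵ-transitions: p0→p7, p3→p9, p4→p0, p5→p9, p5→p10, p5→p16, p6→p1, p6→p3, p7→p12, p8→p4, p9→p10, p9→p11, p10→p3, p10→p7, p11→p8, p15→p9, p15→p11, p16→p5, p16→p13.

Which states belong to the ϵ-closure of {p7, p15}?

{p0, p3, p4, p7, p8, p9, p10, p11, p12, p15}

Start with {p7, p15}.
From p7 via ϵ: add p12.
From p15 via ϵ: add p9, p11.
From p9 via ϵ: add p10.
From p11 via ϵ: add p8.
From p8 via ϵ: add p4.
From p10 via ϵ: add p3.
From p4 via ϵ: add p0.
No new states can be added; the closed set is {p0, p3, p4, p7, p8, p9, p10, p11, p12, p15}.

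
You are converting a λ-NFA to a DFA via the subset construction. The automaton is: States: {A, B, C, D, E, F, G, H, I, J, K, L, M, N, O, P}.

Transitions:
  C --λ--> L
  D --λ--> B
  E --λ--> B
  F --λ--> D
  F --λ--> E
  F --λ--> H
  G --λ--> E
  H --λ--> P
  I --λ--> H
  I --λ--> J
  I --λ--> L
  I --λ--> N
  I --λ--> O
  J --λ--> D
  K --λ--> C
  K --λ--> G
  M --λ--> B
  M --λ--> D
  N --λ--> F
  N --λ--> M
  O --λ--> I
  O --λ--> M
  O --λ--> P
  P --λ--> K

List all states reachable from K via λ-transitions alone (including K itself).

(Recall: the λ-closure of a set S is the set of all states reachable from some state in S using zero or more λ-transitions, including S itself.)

Start with {K}.
From K via λ: add C, G.
From C via λ: add L.
From G via λ: add E.
From E via λ: add B.
No new states can be added; the closed set is {B, C, E, G, K, L}.

{B, C, E, G, K, L}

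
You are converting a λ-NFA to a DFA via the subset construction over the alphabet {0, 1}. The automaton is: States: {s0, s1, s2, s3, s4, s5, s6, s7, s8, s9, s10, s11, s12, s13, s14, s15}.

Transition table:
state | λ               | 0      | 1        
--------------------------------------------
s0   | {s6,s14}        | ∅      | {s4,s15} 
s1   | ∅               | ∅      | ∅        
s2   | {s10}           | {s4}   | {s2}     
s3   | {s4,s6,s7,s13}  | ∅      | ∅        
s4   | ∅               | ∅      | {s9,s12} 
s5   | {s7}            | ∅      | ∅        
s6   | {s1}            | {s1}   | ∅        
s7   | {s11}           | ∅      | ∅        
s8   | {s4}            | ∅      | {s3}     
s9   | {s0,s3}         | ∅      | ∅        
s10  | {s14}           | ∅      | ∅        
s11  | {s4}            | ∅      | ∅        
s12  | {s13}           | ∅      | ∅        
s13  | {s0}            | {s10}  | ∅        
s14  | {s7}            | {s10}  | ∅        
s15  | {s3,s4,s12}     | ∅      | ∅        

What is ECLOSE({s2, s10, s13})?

{s0, s1, s2, s4, s6, s7, s10, s11, s13, s14}

Start with {s2, s10, s13}.
From s10 via λ: add s14.
From s13 via λ: add s0.
From s0 via λ: add s6.
From s14 via λ: add s7.
From s6 via λ: add s1.
From s7 via λ: add s11.
From s11 via λ: add s4.
No new states can be added; the closed set is {s0, s1, s2, s4, s6, s7, s10, s11, s13, s14}.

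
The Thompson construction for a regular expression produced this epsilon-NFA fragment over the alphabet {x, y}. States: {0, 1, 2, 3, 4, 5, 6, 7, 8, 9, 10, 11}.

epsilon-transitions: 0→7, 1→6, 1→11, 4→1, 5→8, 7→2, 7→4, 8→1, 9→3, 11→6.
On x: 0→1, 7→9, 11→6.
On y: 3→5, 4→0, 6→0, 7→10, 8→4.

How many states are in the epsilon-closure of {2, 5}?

6

Start with {2, 5}.
From 5 via epsilon: add 8.
From 8 via epsilon: add 1.
From 1 via epsilon: add 6, 11.
epsilon-closure = {1, 2, 5, 6, 8, 11}, which has 6 states.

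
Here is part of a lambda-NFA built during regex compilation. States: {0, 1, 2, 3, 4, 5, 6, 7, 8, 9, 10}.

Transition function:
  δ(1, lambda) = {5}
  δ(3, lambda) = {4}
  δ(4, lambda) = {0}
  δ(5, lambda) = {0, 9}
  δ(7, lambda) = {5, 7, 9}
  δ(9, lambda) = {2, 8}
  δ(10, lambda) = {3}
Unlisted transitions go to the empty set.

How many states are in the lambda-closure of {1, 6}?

Start with {1, 6}.
From 1 via lambda: add 5.
From 5 via lambda: add 0, 9.
From 9 via lambda: add 2, 8.
lambda-closure = {0, 1, 2, 5, 6, 8, 9}, which has 7 states.

7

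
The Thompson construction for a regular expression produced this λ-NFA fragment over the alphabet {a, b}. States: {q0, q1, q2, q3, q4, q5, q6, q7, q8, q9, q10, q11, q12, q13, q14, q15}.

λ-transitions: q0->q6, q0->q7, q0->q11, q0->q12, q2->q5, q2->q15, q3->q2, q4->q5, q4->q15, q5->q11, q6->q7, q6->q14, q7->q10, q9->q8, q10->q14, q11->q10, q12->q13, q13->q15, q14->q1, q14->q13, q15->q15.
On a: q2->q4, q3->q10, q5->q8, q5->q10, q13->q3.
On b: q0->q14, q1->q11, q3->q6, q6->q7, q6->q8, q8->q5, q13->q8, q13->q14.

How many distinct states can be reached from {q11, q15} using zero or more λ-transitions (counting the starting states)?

Start with {q11, q15}.
From q11 via λ: add q10.
From q10 via λ: add q14.
From q14 via λ: add q1, q13.
λ-closure = {q1, q10, q11, q13, q14, q15}, which has 6 states.

6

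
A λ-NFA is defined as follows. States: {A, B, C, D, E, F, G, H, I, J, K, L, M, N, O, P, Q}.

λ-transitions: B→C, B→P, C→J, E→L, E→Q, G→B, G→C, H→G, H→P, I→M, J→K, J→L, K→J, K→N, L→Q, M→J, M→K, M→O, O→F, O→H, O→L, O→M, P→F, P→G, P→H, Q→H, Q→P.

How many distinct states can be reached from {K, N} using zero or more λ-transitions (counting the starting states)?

Start with {K, N}.
From K via λ: add J.
From J via λ: add L.
From L via λ: add Q.
From Q via λ: add H, P.
From H via λ: add G.
From P via λ: add F.
From G via λ: add B, C.
λ-closure = {B, C, F, G, H, J, K, L, N, P, Q}, which has 11 states.

11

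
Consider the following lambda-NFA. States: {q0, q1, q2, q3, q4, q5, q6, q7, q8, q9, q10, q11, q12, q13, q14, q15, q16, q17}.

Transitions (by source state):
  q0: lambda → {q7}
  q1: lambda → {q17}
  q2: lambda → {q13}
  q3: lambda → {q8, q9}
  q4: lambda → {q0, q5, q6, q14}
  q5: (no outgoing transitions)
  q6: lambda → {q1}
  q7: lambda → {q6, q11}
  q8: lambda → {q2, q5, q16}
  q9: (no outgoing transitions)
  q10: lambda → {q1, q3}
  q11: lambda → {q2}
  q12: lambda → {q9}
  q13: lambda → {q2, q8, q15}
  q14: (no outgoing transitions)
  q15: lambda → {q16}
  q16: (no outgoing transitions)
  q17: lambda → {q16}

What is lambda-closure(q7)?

Start with {q7}.
From q7 via lambda: add q6, q11.
From q6 via lambda: add q1.
From q11 via lambda: add q2.
From q1 via lambda: add q17.
From q2 via lambda: add q13.
From q13 via lambda: add q8, q15.
From q17 via lambda: add q16.
From q8 via lambda: add q5.
No new states can be added; the closed set is {q1, q2, q5, q6, q7, q8, q11, q13, q15, q16, q17}.

{q1, q2, q5, q6, q7, q8, q11, q13, q15, q16, q17}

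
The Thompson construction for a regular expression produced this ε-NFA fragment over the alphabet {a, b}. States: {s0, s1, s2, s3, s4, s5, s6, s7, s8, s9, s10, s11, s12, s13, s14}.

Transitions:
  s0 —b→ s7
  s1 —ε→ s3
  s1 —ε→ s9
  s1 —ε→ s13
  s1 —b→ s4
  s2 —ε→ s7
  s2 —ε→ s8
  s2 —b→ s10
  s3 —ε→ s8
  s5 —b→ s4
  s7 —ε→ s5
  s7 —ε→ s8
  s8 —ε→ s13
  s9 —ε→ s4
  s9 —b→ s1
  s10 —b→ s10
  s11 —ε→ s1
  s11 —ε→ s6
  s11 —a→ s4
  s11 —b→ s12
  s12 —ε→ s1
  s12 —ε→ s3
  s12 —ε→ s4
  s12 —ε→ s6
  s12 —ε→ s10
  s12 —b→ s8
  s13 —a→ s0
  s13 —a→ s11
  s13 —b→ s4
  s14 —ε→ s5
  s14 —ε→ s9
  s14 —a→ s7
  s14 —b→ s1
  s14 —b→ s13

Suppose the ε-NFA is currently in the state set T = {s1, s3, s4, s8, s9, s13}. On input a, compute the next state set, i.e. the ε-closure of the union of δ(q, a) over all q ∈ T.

s13 on a → {s0, s11}.
No a-transition from s1, s3, s4, s8, s9.
Union after reading a: {s0, s11}.
Now take the ε-closure:
From s11 via ε: add s1, s6.
From s1 via ε: add s3, s9, s13.
From s3 via ε: add s8.
From s9 via ε: add s4.
No new states can be added; the closed set is {s0, s1, s3, s4, s6, s8, s9, s11, s13}.

{s0, s1, s3, s4, s6, s8, s9, s11, s13}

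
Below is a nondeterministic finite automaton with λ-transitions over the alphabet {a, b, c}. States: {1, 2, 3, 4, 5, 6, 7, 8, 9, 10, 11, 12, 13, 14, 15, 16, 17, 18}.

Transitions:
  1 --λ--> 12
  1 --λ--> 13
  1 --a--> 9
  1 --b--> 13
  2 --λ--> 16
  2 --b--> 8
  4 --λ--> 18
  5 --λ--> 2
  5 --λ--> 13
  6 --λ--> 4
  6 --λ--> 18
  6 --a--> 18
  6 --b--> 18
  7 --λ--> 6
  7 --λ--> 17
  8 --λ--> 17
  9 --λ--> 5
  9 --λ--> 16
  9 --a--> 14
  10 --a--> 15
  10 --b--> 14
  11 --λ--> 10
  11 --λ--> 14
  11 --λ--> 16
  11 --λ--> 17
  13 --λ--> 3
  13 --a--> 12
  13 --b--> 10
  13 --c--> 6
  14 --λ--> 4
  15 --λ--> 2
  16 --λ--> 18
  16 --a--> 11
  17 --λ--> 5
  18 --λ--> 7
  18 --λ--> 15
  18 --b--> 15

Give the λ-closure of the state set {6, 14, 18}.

{2, 3, 4, 5, 6, 7, 13, 14, 15, 16, 17, 18}

Start with {6, 14, 18}.
From 6 via λ: add 4.
From 18 via λ: add 7, 15.
From 7 via λ: add 17.
From 15 via λ: add 2.
From 2 via λ: add 16.
From 17 via λ: add 5.
From 5 via λ: add 13.
From 13 via λ: add 3.
No new states can be added; the closed set is {2, 3, 4, 5, 6, 7, 13, 14, 15, 16, 17, 18}.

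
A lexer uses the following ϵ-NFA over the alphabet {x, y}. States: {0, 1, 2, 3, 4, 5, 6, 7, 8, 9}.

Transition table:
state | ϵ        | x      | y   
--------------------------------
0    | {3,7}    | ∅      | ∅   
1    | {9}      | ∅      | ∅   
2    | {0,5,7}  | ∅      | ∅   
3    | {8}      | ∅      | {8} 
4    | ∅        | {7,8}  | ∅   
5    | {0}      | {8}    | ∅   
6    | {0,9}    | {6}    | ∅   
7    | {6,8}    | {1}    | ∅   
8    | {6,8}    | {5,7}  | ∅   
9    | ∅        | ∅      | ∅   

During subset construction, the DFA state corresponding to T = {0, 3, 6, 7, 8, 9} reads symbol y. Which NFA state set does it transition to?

{0, 3, 6, 7, 8, 9}

3 on y → {8}.
No y-transition from 0, 6, 7, 8, 9.
Union after reading y: {8}.
Now take the ϵ-closure:
From 8 via ϵ: add 6.
From 6 via ϵ: add 0, 9.
From 0 via ϵ: add 3, 7.
No new states can be added; the closed set is {0, 3, 6, 7, 8, 9}.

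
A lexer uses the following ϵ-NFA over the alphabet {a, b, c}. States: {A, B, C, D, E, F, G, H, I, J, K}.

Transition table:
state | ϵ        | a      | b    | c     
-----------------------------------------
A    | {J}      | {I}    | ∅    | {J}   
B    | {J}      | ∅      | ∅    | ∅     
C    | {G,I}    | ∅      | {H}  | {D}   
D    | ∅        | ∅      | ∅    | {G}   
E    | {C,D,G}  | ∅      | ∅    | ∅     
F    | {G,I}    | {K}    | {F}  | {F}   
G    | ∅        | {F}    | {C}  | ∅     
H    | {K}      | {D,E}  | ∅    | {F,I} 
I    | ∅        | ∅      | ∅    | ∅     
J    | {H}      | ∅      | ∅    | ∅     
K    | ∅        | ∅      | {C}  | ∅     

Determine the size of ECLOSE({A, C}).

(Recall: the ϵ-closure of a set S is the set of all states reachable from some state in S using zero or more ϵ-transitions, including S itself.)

Start with {A, C}.
From A via ϵ: add J.
From C via ϵ: add G, I.
From J via ϵ: add H.
From H via ϵ: add K.
ϵ-closure = {A, C, G, H, I, J, K}, which has 7 states.

7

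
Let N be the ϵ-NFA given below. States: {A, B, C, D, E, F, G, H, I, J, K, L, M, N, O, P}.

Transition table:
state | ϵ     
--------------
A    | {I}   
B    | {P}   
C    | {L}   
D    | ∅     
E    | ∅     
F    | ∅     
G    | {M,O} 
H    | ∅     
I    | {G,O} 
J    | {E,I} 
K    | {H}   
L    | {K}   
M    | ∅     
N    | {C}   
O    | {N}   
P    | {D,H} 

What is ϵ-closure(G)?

Start with {G}.
From G via ϵ: add M, O.
From O via ϵ: add N.
From N via ϵ: add C.
From C via ϵ: add L.
From L via ϵ: add K.
From K via ϵ: add H.
No new states can be added; the closed set is {C, G, H, K, L, M, N, O}.

{C, G, H, K, L, M, N, O}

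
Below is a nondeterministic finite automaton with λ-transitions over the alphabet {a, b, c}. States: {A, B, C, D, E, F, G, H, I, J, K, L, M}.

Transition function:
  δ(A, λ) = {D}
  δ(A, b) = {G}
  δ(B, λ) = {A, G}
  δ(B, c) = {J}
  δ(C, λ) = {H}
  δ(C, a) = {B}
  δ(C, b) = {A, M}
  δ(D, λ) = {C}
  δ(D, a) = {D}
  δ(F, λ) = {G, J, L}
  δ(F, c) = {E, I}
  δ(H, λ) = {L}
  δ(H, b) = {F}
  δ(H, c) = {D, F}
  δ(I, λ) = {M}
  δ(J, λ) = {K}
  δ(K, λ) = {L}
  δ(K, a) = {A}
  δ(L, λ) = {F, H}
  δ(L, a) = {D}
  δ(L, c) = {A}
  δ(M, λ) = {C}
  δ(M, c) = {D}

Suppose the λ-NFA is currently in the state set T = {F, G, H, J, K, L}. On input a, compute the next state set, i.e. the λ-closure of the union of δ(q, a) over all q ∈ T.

K on a → {A}.
L on a → {D}.
No a-transition from F, G, H, J.
Union after reading a: {A, D}.
Now take the λ-closure:
From D via λ: add C.
From C via λ: add H.
From H via λ: add L.
From L via λ: add F.
From F via λ: add G, J.
From J via λ: add K.
No new states can be added; the closed set is {A, C, D, F, G, H, J, K, L}.

{A, C, D, F, G, H, J, K, L}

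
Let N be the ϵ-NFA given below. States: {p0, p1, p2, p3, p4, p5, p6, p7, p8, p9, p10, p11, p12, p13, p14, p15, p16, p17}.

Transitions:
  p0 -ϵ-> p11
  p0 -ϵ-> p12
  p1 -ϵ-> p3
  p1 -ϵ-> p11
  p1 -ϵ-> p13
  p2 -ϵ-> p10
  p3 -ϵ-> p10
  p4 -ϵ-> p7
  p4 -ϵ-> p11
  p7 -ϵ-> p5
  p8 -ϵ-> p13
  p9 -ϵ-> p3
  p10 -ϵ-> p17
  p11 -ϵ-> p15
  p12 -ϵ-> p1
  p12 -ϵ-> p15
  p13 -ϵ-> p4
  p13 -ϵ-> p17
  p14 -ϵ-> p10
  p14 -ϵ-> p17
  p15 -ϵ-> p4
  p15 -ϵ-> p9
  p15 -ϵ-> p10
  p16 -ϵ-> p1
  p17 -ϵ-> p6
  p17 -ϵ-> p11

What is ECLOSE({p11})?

{p3, p4, p5, p6, p7, p9, p10, p11, p15, p17}

Start with {p11}.
From p11 via ϵ: add p15.
From p15 via ϵ: add p4, p9, p10.
From p4 via ϵ: add p7.
From p9 via ϵ: add p3.
From p10 via ϵ: add p17.
From p7 via ϵ: add p5.
From p17 via ϵ: add p6.
No new states can be added; the closed set is {p3, p4, p5, p6, p7, p9, p10, p11, p15, p17}.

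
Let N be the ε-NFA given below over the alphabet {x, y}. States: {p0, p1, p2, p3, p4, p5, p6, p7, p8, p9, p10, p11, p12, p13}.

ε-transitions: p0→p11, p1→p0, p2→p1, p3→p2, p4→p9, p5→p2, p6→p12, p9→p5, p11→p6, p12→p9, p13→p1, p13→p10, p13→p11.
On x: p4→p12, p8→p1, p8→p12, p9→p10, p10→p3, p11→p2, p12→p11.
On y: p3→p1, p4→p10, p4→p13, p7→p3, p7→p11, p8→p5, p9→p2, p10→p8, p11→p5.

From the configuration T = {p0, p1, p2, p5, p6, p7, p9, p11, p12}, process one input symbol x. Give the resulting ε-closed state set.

p9 on x → {p10}.
p11 on x → {p2}.
p12 on x → {p11}.
No x-transition from p0, p1, p2, p5, p6, p7.
Union after reading x: {p2, p10, p11}.
Now take the ε-closure:
From p2 via ε: add p1.
From p11 via ε: add p6.
From p1 via ε: add p0.
From p6 via ε: add p12.
From p12 via ε: add p9.
From p9 via ε: add p5.
No new states can be added; the closed set is {p0, p1, p2, p5, p6, p9, p10, p11, p12}.

{p0, p1, p2, p5, p6, p9, p10, p11, p12}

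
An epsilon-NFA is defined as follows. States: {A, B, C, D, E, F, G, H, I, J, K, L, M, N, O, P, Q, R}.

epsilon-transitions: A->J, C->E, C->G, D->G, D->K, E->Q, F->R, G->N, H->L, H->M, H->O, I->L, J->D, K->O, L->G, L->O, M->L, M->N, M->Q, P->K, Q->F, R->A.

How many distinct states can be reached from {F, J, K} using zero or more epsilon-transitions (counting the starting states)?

Start with {F, J, K}.
From F via epsilon: add R.
From J via epsilon: add D.
From K via epsilon: add O.
From D via epsilon: add G.
From R via epsilon: add A.
From G via epsilon: add N.
epsilon-closure = {A, D, F, G, J, K, N, O, R}, which has 9 states.

9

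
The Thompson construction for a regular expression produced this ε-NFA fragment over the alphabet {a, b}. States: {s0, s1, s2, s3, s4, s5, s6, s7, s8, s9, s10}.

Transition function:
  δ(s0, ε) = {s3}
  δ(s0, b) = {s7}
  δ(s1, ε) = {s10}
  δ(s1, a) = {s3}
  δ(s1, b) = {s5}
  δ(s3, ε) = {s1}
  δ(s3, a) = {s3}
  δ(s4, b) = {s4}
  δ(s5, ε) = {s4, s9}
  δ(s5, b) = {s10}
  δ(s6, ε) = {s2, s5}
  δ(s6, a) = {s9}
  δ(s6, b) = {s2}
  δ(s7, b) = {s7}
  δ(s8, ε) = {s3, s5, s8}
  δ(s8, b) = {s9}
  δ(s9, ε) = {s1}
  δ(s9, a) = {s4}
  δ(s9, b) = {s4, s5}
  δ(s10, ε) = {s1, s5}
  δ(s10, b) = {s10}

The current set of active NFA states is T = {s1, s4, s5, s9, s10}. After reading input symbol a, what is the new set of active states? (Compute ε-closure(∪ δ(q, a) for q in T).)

{s1, s3, s4, s5, s9, s10}

s1 on a → {s3}.
s9 on a → {s4}.
No a-transition from s4, s5, s10.
Union after reading a: {s3, s4}.
Now take the ε-closure:
From s3 via ε: add s1.
From s1 via ε: add s10.
From s10 via ε: add s5.
From s5 via ε: add s9.
No new states can be added; the closed set is {s1, s3, s4, s5, s9, s10}.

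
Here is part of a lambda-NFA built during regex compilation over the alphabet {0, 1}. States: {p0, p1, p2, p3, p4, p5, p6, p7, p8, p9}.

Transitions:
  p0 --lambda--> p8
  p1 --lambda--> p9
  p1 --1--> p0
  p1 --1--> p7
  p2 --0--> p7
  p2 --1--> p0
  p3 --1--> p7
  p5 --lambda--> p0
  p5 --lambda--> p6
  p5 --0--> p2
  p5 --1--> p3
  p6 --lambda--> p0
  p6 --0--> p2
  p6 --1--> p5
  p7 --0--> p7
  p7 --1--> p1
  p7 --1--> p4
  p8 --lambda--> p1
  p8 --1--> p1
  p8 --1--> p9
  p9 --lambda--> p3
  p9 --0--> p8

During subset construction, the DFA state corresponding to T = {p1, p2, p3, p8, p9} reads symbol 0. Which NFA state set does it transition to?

{p1, p3, p7, p8, p9}

p2 on 0 → {p7}.
p9 on 0 → {p8}.
No 0-transition from p1, p3, p8.
Union after reading 0: {p7, p8}.
Now take the lambda-closure:
From p8 via lambda: add p1.
From p1 via lambda: add p9.
From p9 via lambda: add p3.
No new states can be added; the closed set is {p1, p3, p7, p8, p9}.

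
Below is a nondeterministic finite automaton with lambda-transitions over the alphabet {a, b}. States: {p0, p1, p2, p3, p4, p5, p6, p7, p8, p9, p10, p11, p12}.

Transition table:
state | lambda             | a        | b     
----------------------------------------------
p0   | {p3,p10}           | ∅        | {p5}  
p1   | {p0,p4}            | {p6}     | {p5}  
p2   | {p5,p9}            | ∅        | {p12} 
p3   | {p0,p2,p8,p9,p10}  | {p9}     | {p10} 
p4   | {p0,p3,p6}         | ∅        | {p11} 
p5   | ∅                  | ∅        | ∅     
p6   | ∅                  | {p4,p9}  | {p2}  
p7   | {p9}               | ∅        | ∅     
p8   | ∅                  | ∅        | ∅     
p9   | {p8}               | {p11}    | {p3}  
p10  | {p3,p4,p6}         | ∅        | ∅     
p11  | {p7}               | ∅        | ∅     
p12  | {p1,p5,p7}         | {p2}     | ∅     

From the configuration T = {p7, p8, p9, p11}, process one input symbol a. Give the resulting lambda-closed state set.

{p7, p8, p9, p11}

p9 on a → {p11}.
No a-transition from p7, p8, p11.
Union after reading a: {p11}.
Now take the lambda-closure:
From p11 via lambda: add p7.
From p7 via lambda: add p9.
From p9 via lambda: add p8.
No new states can be added; the closed set is {p7, p8, p9, p11}.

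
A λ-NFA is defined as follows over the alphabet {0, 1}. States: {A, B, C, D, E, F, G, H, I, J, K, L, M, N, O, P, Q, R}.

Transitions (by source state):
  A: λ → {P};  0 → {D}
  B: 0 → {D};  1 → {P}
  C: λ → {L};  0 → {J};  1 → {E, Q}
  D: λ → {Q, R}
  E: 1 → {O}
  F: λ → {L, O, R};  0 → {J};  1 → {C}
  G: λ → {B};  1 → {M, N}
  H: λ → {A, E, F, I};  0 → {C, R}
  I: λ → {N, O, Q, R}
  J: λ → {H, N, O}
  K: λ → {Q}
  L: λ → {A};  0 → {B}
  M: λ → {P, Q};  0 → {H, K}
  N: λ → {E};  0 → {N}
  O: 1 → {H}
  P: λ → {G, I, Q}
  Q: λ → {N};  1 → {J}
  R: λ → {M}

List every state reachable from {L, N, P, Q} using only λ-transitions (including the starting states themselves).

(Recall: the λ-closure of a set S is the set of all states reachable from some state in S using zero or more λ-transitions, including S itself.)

Start with {L, N, P, Q}.
From L via λ: add A.
From N via λ: add E.
From P via λ: add G, I.
From G via λ: add B.
From I via λ: add O, R.
From R via λ: add M.
No new states can be added; the closed set is {A, B, E, G, I, L, M, N, O, P, Q, R}.

{A, B, E, G, I, L, M, N, O, P, Q, R}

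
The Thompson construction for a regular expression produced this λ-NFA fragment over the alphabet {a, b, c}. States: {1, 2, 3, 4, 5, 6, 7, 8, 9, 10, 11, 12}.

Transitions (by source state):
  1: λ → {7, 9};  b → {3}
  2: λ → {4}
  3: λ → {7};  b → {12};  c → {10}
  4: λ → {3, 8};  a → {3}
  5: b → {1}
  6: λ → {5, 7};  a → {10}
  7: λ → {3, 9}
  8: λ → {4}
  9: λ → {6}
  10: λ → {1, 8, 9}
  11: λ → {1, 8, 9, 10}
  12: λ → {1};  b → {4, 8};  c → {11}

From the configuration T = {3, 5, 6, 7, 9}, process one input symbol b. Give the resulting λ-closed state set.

{1, 3, 5, 6, 7, 9, 12}

3 on b → {12}.
5 on b → {1}.
No b-transition from 6, 7, 9.
Union after reading b: {1, 12}.
Now take the λ-closure:
From 1 via λ: add 7, 9.
From 7 via λ: add 3.
From 9 via λ: add 6.
From 6 via λ: add 5.
No new states can be added; the closed set is {1, 3, 5, 6, 7, 9, 12}.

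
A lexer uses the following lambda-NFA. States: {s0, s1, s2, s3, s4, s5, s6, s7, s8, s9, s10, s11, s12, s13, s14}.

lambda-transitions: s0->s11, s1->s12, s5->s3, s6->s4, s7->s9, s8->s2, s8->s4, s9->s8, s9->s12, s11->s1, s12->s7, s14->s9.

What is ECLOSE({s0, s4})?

Start with {s0, s4}.
From s0 via lambda: add s11.
From s11 via lambda: add s1.
From s1 via lambda: add s12.
From s12 via lambda: add s7.
From s7 via lambda: add s9.
From s9 via lambda: add s8.
From s8 via lambda: add s2.
No new states can be added; the closed set is {s0, s1, s2, s4, s7, s8, s9, s11, s12}.

{s0, s1, s2, s4, s7, s8, s9, s11, s12}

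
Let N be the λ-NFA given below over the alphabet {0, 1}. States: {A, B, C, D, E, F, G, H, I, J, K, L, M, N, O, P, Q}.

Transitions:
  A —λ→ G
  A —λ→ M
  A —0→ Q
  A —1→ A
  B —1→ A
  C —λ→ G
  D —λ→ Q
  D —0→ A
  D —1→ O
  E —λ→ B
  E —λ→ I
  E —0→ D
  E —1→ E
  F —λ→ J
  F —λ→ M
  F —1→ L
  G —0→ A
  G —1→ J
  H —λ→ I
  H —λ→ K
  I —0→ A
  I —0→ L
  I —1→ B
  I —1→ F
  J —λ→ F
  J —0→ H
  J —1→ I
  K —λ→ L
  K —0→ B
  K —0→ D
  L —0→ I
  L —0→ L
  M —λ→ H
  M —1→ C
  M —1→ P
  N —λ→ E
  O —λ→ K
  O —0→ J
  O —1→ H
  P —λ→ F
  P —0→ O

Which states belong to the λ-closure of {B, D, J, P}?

Start with {B, D, J, P}.
From D via λ: add Q.
From J via λ: add F.
From F via λ: add M.
From M via λ: add H.
From H via λ: add I, K.
From K via λ: add L.
No new states can be added; the closed set is {B, D, F, H, I, J, K, L, M, P, Q}.

{B, D, F, H, I, J, K, L, M, P, Q}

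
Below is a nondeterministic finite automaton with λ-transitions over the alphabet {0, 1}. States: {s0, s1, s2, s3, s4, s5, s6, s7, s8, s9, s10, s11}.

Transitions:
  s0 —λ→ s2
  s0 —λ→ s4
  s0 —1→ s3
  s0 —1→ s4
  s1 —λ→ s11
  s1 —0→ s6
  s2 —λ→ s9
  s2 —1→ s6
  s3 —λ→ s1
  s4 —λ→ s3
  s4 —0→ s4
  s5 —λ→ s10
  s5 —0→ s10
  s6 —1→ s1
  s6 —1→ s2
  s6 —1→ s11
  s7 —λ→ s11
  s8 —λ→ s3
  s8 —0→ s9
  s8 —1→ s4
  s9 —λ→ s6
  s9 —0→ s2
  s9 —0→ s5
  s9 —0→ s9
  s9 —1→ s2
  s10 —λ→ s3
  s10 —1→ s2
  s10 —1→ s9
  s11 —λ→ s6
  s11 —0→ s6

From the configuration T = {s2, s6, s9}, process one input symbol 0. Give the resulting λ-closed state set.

s9 on 0 → {s2, s5, s9}.
No 0-transition from s2, s6.
Union after reading 0: {s2, s5, s9}.
Now take the λ-closure:
From s5 via λ: add s10.
From s9 via λ: add s6.
From s10 via λ: add s3.
From s3 via λ: add s1.
From s1 via λ: add s11.
No new states can be added; the closed set is {s1, s2, s3, s5, s6, s9, s10, s11}.

{s1, s2, s3, s5, s6, s9, s10, s11}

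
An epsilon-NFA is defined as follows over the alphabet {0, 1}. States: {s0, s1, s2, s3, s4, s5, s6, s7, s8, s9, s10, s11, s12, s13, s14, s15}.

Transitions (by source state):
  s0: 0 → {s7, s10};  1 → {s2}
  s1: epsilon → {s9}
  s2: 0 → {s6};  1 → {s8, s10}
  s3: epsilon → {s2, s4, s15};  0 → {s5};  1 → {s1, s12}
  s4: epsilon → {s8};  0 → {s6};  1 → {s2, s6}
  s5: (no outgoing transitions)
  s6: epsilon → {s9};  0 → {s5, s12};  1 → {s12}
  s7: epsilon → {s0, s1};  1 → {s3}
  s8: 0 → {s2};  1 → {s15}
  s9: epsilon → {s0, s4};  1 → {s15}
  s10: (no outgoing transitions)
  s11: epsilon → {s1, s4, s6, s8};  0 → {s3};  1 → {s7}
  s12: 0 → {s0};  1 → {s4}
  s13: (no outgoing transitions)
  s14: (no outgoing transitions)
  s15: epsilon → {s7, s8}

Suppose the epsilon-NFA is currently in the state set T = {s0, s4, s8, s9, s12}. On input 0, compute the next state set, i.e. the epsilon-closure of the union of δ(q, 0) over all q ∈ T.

{s0, s1, s2, s4, s6, s7, s8, s9, s10}

s0 on 0 → {s7, s10}.
s4 on 0 → {s6}.
s8 on 0 → {s2}.
s12 on 0 → {s0}.
No 0-transition from s9.
Union after reading 0: {s0, s2, s6, s7, s10}.
Now take the epsilon-closure:
From s6 via epsilon: add s9.
From s7 via epsilon: add s1.
From s9 via epsilon: add s4.
From s4 via epsilon: add s8.
No new states can be added; the closed set is {s0, s1, s2, s4, s6, s7, s8, s9, s10}.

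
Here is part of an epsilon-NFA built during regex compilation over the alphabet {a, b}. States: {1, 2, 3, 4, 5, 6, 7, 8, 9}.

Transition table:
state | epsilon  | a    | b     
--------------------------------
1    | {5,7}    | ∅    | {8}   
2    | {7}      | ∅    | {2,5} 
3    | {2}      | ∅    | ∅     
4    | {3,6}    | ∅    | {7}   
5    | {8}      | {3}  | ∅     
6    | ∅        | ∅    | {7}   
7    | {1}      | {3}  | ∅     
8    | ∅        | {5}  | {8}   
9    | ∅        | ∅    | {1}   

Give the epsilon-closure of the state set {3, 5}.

Start with {3, 5}.
From 3 via epsilon: add 2.
From 5 via epsilon: add 8.
From 2 via epsilon: add 7.
From 7 via epsilon: add 1.
No new states can be added; the closed set is {1, 2, 3, 5, 7, 8}.

{1, 2, 3, 5, 7, 8}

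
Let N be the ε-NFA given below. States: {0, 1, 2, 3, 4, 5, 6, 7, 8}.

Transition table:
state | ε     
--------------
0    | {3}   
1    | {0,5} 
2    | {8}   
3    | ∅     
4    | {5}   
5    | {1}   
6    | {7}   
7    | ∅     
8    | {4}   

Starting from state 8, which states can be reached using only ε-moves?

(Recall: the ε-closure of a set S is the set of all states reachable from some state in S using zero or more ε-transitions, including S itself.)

Start with {8}.
From 8 via ε: add 4.
From 4 via ε: add 5.
From 5 via ε: add 1.
From 1 via ε: add 0.
From 0 via ε: add 3.
No new states can be added; the closed set is {0, 1, 3, 4, 5, 8}.

{0, 1, 3, 4, 5, 8}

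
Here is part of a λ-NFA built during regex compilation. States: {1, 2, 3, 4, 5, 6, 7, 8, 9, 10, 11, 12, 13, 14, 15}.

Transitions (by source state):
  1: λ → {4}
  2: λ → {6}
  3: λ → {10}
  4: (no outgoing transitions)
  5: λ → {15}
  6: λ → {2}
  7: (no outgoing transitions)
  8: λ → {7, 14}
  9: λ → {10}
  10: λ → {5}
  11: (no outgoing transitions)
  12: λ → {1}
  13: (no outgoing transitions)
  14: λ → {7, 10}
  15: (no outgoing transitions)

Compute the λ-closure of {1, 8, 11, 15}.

Start with {1, 8, 11, 15}.
From 1 via λ: add 4.
From 8 via λ: add 7, 14.
From 14 via λ: add 10.
From 10 via λ: add 5.
No new states can be added; the closed set is {1, 4, 5, 7, 8, 10, 11, 14, 15}.

{1, 4, 5, 7, 8, 10, 11, 14, 15}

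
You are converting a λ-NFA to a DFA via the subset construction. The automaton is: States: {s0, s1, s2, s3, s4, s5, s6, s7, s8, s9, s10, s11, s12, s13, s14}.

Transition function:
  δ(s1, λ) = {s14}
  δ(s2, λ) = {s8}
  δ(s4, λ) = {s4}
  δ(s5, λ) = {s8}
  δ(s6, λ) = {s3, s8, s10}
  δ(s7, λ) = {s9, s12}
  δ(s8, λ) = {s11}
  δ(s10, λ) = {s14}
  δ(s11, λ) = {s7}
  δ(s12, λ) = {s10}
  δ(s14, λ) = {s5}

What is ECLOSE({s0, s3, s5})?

{s0, s3, s5, s7, s8, s9, s10, s11, s12, s14}

Start with {s0, s3, s5}.
From s5 via λ: add s8.
From s8 via λ: add s11.
From s11 via λ: add s7.
From s7 via λ: add s9, s12.
From s12 via λ: add s10.
From s10 via λ: add s14.
No new states can be added; the closed set is {s0, s3, s5, s7, s8, s9, s10, s11, s12, s14}.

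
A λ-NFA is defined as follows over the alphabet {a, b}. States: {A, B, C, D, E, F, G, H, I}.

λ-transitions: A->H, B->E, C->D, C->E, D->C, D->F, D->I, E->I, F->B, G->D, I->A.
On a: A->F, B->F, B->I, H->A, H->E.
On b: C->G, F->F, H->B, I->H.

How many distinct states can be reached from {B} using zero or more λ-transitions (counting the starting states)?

5

Start with {B}.
From B via λ: add E.
From E via λ: add I.
From I via λ: add A.
From A via λ: add H.
λ-closure = {A, B, E, H, I}, which has 5 states.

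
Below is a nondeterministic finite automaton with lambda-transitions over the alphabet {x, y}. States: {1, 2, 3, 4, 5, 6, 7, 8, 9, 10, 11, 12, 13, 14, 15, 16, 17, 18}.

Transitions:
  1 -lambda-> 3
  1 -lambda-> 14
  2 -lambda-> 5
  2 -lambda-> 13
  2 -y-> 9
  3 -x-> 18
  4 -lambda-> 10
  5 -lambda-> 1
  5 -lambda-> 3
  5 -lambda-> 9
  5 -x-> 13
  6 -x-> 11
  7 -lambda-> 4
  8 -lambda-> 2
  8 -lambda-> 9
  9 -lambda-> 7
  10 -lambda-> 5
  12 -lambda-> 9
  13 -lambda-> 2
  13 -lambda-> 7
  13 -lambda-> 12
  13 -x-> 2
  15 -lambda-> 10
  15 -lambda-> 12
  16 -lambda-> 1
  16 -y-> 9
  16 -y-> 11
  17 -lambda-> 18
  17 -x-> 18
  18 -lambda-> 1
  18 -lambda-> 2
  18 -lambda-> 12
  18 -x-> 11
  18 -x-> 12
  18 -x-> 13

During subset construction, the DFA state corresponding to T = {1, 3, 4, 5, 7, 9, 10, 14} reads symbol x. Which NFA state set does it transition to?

3 on x → {18}.
5 on x → {13}.
No x-transition from 1, 4, 7, 9, 10, 14.
Union after reading x: {13, 18}.
Now take the lambda-closure:
From 13 via lambda: add 2, 7, 12.
From 18 via lambda: add 1.
From 1 via lambda: add 3, 14.
From 2 via lambda: add 5.
From 7 via lambda: add 4.
From 12 via lambda: add 9.
From 4 via lambda: add 10.
No new states can be added; the closed set is {1, 2, 3, 4, 5, 7, 9, 10, 12, 13, 14, 18}.

{1, 2, 3, 4, 5, 7, 9, 10, 12, 13, 14, 18}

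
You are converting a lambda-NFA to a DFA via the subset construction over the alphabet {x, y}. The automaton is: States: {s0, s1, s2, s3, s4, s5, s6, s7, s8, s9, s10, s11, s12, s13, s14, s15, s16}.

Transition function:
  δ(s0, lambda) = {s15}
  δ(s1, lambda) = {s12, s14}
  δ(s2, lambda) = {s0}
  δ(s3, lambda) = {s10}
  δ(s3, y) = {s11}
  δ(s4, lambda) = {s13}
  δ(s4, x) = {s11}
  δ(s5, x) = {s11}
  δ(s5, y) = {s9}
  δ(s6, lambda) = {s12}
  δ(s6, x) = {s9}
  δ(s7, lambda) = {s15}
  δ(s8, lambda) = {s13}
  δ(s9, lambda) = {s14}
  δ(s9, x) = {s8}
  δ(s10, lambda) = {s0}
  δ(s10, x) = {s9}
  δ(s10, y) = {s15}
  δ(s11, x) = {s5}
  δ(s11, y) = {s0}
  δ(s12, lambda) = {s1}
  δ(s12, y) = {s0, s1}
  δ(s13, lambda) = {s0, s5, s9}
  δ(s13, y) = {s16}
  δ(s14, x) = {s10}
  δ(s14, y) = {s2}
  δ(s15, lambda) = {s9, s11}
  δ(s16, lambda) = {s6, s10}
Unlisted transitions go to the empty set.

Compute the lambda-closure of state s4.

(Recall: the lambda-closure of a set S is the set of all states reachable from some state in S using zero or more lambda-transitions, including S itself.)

Start with {s4}.
From s4 via lambda: add s13.
From s13 via lambda: add s0, s5, s9.
From s0 via lambda: add s15.
From s9 via lambda: add s14.
From s15 via lambda: add s11.
No new states can be added; the closed set is {s0, s4, s5, s9, s11, s13, s14, s15}.

{s0, s4, s5, s9, s11, s13, s14, s15}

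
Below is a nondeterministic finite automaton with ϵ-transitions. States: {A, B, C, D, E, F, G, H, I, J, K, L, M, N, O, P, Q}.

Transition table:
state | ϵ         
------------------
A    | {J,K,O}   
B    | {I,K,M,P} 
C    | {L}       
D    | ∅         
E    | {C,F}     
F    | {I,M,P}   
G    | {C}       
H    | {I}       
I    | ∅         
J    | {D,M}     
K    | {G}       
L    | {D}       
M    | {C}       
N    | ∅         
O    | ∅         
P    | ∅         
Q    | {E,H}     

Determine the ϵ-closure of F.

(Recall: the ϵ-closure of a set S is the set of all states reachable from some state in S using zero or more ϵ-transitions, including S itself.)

{C, D, F, I, L, M, P}

Start with {F}.
From F via ϵ: add I, M, P.
From M via ϵ: add C.
From C via ϵ: add L.
From L via ϵ: add D.
No new states can be added; the closed set is {C, D, F, I, L, M, P}.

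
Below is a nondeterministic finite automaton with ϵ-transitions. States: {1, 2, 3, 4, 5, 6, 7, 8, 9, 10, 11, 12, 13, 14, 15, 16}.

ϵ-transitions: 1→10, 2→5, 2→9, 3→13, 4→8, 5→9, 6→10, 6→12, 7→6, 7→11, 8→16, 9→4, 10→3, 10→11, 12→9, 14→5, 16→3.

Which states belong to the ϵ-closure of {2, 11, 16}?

{2, 3, 4, 5, 8, 9, 11, 13, 16}

Start with {2, 11, 16}.
From 2 via ϵ: add 5, 9.
From 16 via ϵ: add 3.
From 3 via ϵ: add 13.
From 9 via ϵ: add 4.
From 4 via ϵ: add 8.
No new states can be added; the closed set is {2, 3, 4, 5, 8, 9, 11, 13, 16}.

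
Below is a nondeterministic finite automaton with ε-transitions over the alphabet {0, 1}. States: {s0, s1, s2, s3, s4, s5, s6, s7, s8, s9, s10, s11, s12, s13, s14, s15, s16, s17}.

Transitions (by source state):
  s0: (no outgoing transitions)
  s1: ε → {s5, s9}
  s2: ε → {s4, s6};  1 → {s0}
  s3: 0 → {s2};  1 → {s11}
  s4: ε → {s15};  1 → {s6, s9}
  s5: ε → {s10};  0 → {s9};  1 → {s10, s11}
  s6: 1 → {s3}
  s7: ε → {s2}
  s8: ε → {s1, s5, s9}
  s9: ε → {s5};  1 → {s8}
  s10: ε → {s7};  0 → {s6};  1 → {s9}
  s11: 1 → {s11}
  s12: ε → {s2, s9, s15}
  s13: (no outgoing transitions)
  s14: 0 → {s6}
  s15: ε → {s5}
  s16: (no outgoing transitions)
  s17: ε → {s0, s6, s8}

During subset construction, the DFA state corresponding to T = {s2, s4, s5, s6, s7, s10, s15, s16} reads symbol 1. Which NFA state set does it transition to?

{s0, s2, s3, s4, s5, s6, s7, s9, s10, s11, s15}

s2 on 1 → {s0}.
s4 on 1 → {s6, s9}.
s5 on 1 → {s10, s11}.
s6 on 1 → {s3}.
s10 on 1 → {s9}.
No 1-transition from s7, s15, s16.
Union after reading 1: {s0, s3, s6, s9, s10, s11}.
Now take the ε-closure:
From s9 via ε: add s5.
From s10 via ε: add s7.
From s7 via ε: add s2.
From s2 via ε: add s4.
From s4 via ε: add s15.
No new states can be added; the closed set is {s0, s2, s3, s4, s5, s6, s7, s9, s10, s11, s15}.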